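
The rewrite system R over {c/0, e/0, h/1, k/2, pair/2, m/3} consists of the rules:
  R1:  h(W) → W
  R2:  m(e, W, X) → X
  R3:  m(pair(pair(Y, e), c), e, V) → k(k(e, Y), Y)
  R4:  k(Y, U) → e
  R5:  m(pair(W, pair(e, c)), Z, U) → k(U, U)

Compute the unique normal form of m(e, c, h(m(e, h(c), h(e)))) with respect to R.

e

1. m(e, c, h(m(e, h(c), h(e))))  →  h(m(e, h(c), h(e)))   [R2 at ε]
2. h(m(e, h(c), h(e)))  →  m(e, h(c), h(e))   [R1 at ε]
3. m(e, h(c), h(e))  →  h(e)   [R2 at ε]
4. h(e)  →  e   [R1 at ε]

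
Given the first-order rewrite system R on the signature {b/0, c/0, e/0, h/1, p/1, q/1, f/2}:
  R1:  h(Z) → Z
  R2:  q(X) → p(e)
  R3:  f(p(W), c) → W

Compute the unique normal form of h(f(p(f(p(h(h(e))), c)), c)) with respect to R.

e

1. h(f(p(f(p(h(h(e))), c)), c))  →  f(p(f(p(h(h(e))), c)), c)   [R1 at ε]
2. f(p(f(p(h(h(e))), c)), c)  →  f(p(h(h(e))), c)   [R3 at ε]
3. f(p(h(h(e))), c)  →  h(h(e))   [R3 at ε]
4. h(h(e))  →  h(e)   [R1 at ε]
5. h(e)  →  e   [R1 at ε]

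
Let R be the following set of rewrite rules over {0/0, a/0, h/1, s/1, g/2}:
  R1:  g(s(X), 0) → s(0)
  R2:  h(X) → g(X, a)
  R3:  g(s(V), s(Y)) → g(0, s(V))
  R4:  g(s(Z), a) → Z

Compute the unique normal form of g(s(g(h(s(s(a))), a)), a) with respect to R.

a

1. g(s(g(h(s(s(a))), a)), a)  →  g(h(s(s(a))), a)   [R4 at ε]
2. g(h(s(s(a))), a)  →  g(g(s(s(a)), a), a)   [R2 at 1]
3. g(g(s(s(a)), a), a)  →  g(s(a), a)   [R4 at 1]
4. g(s(a), a)  →  a   [R4 at ε]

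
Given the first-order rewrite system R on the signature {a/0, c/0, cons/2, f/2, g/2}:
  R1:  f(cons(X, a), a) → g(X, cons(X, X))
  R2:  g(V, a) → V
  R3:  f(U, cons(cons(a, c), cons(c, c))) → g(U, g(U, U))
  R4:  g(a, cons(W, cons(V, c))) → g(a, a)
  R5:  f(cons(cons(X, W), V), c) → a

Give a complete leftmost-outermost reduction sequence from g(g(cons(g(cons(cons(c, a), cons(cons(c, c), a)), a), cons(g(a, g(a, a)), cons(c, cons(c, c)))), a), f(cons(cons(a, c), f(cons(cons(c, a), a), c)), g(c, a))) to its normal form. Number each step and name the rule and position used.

1. g(g(cons(g(cons(cons(c, a), cons(cons(c, c), a)), a), cons(g(a, g(a, a)), cons(c, cons(c, c)))), a), f(cons(cons(a, c), f(cons(cons(c, a), a), c)), g(c, a)))  →  g(cons(g(cons(cons(c, a), cons(cons(c, c), a)), a), cons(g(a, g(a, a)), cons(c, cons(c, c)))), f(cons(cons(a, c), f(cons(cons(c, a), a), c)), g(c, a)))   [R2 at 1]
2. g(cons(g(cons(cons(c, a), cons(cons(c, c), a)), a), cons(g(a, g(a, a)), cons(c, cons(c, c)))), f(cons(cons(a, c), f(cons(cons(c, a), a), c)), g(c, a)))  →  g(cons(cons(cons(c, a), cons(cons(c, c), a)), cons(g(a, g(a, a)), cons(c, cons(c, c)))), f(cons(cons(a, c), f(cons(cons(c, a), a), c)), g(c, a)))   [R2 at 1.1]
3. g(cons(cons(cons(c, a), cons(cons(c, c), a)), cons(g(a, g(a, a)), cons(c, cons(c, c)))), f(cons(cons(a, c), f(cons(cons(c, a), a), c)), g(c, a)))  →  g(cons(cons(cons(c, a), cons(cons(c, c), a)), cons(g(a, a), cons(c, cons(c, c)))), f(cons(cons(a, c), f(cons(cons(c, a), a), c)), g(c, a)))   [R2 at 1.2.1.2]
4. g(cons(cons(cons(c, a), cons(cons(c, c), a)), cons(g(a, a), cons(c, cons(c, c)))), f(cons(cons(a, c), f(cons(cons(c, a), a), c)), g(c, a)))  →  g(cons(cons(cons(c, a), cons(cons(c, c), a)), cons(a, cons(c, cons(c, c)))), f(cons(cons(a, c), f(cons(cons(c, a), a), c)), g(c, a)))   [R2 at 1.2.1]
5. g(cons(cons(cons(c, a), cons(cons(c, c), a)), cons(a, cons(c, cons(c, c)))), f(cons(cons(a, c), f(cons(cons(c, a), a), c)), g(c, a)))  →  g(cons(cons(cons(c, a), cons(cons(c, c), a)), cons(a, cons(c, cons(c, c)))), f(cons(cons(a, c), a), g(c, a)))   [R5 at 2.1.2]
6. g(cons(cons(cons(c, a), cons(cons(c, c), a)), cons(a, cons(c, cons(c, c)))), f(cons(cons(a, c), a), g(c, a)))  →  g(cons(cons(cons(c, a), cons(cons(c, c), a)), cons(a, cons(c, cons(c, c)))), f(cons(cons(a, c), a), c))   [R2 at 2.2]
7. g(cons(cons(cons(c, a), cons(cons(c, c), a)), cons(a, cons(c, cons(c, c)))), f(cons(cons(a, c), a), c))  →  g(cons(cons(cons(c, a), cons(cons(c, c), a)), cons(a, cons(c, cons(c, c)))), a)   [R5 at 2]
8. g(cons(cons(cons(c, a), cons(cons(c, c), a)), cons(a, cons(c, cons(c, c)))), a)  →  cons(cons(cons(c, a), cons(cons(c, c), a)), cons(a, cons(c, cons(c, c))))   [R2 at ε]

cons(cons(cons(c, a), cons(cons(c, c), a)), cons(a, cons(c, cons(c, c))))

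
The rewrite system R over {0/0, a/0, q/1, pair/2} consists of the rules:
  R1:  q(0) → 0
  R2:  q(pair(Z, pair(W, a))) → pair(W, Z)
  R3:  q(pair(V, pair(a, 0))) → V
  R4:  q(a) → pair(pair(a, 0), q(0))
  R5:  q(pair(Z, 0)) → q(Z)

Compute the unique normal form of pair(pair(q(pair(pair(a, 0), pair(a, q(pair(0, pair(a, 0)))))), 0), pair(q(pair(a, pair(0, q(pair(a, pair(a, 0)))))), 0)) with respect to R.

pair(pair(pair(a, 0), 0), pair(pair(0, a), 0))

1. pair(pair(q(pair(pair(a, 0), pair(a, q(pair(0, pair(a, 0)))))), 0), pair(q(pair(a, pair(0, q(pair(a, pair(a, 0)))))), 0))  →  pair(pair(q(pair(pair(a, 0), pair(a, 0))), 0), pair(q(pair(a, pair(0, q(pair(a, pair(a, 0)))))), 0))   [R3 at 1.1.1.2.2]
2. pair(pair(q(pair(pair(a, 0), pair(a, 0))), 0), pair(q(pair(a, pair(0, q(pair(a, pair(a, 0)))))), 0))  →  pair(pair(pair(a, 0), 0), pair(q(pair(a, pair(0, q(pair(a, pair(a, 0)))))), 0))   [R3 at 1.1]
3. pair(pair(pair(a, 0), 0), pair(q(pair(a, pair(0, q(pair(a, pair(a, 0)))))), 0))  →  pair(pair(pair(a, 0), 0), pair(q(pair(a, pair(0, a))), 0))   [R3 at 2.1.1.2.2]
4. pair(pair(pair(a, 0), 0), pair(q(pair(a, pair(0, a))), 0))  →  pair(pair(pair(a, 0), 0), pair(pair(0, a), 0))   [R2 at 2.1]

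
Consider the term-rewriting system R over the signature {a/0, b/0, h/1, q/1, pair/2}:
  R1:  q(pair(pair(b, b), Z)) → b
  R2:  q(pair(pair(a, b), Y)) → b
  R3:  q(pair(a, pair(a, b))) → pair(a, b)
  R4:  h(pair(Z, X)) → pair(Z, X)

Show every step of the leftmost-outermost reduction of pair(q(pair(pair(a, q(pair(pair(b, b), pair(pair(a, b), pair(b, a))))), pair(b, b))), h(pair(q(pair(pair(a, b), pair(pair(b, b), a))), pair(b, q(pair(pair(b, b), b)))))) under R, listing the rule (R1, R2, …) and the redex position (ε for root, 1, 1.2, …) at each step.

1. pair(q(pair(pair(a, q(pair(pair(b, b), pair(pair(a, b), pair(b, a))))), pair(b, b))), h(pair(q(pair(pair(a, b), pair(pair(b, b), a))), pair(b, q(pair(pair(b, b), b))))))  →  pair(q(pair(pair(a, b), pair(b, b))), h(pair(q(pair(pair(a, b), pair(pair(b, b), a))), pair(b, q(pair(pair(b, b), b))))))   [R1 at 1.1.1.2]
2. pair(q(pair(pair(a, b), pair(b, b))), h(pair(q(pair(pair(a, b), pair(pair(b, b), a))), pair(b, q(pair(pair(b, b), b))))))  →  pair(b, h(pair(q(pair(pair(a, b), pair(pair(b, b), a))), pair(b, q(pair(pair(b, b), b))))))   [R2 at 1]
3. pair(b, h(pair(q(pair(pair(a, b), pair(pair(b, b), a))), pair(b, q(pair(pair(b, b), b))))))  →  pair(b, pair(q(pair(pair(a, b), pair(pair(b, b), a))), pair(b, q(pair(pair(b, b), b)))))   [R4 at 2]
4. pair(b, pair(q(pair(pair(a, b), pair(pair(b, b), a))), pair(b, q(pair(pair(b, b), b)))))  →  pair(b, pair(b, pair(b, q(pair(pair(b, b), b)))))   [R2 at 2.1]
5. pair(b, pair(b, pair(b, q(pair(pair(b, b), b)))))  →  pair(b, pair(b, pair(b, b)))   [R1 at 2.2.2]

pair(b, pair(b, pair(b, b)))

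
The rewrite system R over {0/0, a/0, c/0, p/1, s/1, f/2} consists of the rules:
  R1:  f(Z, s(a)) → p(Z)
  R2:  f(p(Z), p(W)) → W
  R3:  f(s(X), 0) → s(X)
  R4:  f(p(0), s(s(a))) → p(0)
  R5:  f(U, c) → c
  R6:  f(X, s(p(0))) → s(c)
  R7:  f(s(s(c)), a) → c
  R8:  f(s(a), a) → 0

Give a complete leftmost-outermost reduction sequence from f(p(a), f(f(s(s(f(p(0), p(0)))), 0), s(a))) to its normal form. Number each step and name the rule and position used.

s(s(0))

1. f(p(a), f(f(s(s(f(p(0), p(0)))), 0), s(a)))  →  f(p(a), p(f(s(s(f(p(0), p(0)))), 0)))   [R1 at 2]
2. f(p(a), p(f(s(s(f(p(0), p(0)))), 0)))  →  f(s(s(f(p(0), p(0)))), 0)   [R2 at ε]
3. f(s(s(f(p(0), p(0)))), 0)  →  s(s(f(p(0), p(0))))   [R3 at ε]
4. s(s(f(p(0), p(0))))  →  s(s(0))   [R2 at 1.1]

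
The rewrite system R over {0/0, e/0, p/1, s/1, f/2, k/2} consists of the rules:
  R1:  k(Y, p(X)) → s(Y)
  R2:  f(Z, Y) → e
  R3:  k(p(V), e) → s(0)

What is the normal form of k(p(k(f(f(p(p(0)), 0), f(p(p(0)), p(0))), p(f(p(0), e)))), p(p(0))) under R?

1. k(p(k(f(f(p(p(0)), 0), f(p(p(0)), p(0))), p(f(p(0), e)))), p(p(0)))  →  s(p(k(f(f(p(p(0)), 0), f(p(p(0)), p(0))), p(f(p(0), e)))))   [R1 at ε]
2. s(p(k(f(f(p(p(0)), 0), f(p(p(0)), p(0))), p(f(p(0), e)))))  →  s(p(s(f(f(p(p(0)), 0), f(p(p(0)), p(0))))))   [R1 at 1.1]
3. s(p(s(f(f(p(p(0)), 0), f(p(p(0)), p(0))))))  →  s(p(s(e)))   [R2 at 1.1.1]

s(p(s(e)))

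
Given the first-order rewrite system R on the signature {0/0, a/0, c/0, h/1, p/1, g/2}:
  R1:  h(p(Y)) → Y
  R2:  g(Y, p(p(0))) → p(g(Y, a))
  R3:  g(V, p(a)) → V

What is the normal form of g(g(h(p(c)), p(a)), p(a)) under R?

1. g(g(h(p(c)), p(a)), p(a))  →  g(h(p(c)), p(a))   [R3 at ε]
2. g(h(p(c)), p(a))  →  h(p(c))   [R3 at ε]
3. h(p(c))  →  c   [R1 at ε]

c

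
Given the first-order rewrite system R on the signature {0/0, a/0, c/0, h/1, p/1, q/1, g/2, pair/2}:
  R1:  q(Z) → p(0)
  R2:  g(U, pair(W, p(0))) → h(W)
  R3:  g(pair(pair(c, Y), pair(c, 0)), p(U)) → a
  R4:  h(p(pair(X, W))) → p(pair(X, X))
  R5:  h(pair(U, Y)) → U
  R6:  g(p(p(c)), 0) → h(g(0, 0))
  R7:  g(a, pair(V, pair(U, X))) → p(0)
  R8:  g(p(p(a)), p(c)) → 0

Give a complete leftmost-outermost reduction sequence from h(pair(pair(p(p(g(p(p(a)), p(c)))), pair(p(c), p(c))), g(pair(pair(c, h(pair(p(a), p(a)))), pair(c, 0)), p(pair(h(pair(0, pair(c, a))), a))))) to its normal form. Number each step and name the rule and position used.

1. h(pair(pair(p(p(g(p(p(a)), p(c)))), pair(p(c), p(c))), g(pair(pair(c, h(pair(p(a), p(a)))), pair(c, 0)), p(pair(h(pair(0, pair(c, a))), a)))))  →  pair(p(p(g(p(p(a)), p(c)))), pair(p(c), p(c)))   [R5 at ε]
2. pair(p(p(g(p(p(a)), p(c)))), pair(p(c), p(c)))  →  pair(p(p(0)), pair(p(c), p(c)))   [R8 at 1.1.1]

pair(p(p(0)), pair(p(c), p(c)))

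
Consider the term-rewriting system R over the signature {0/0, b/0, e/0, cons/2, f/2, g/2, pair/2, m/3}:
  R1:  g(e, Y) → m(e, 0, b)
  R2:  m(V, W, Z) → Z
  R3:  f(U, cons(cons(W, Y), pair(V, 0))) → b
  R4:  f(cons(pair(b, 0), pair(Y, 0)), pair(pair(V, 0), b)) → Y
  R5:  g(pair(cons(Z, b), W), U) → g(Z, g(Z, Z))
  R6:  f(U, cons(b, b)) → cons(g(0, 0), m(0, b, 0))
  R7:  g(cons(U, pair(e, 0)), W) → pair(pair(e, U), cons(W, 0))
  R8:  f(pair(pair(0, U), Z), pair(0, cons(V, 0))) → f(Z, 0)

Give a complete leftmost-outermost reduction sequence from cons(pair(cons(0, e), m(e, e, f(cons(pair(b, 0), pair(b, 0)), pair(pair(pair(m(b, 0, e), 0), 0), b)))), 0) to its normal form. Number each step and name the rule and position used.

1. cons(pair(cons(0, e), m(e, e, f(cons(pair(b, 0), pair(b, 0)), pair(pair(pair(m(b, 0, e), 0), 0), b)))), 0)  →  cons(pair(cons(0, e), f(cons(pair(b, 0), pair(b, 0)), pair(pair(pair(m(b, 0, e), 0), 0), b))), 0)   [R2 at 1.2]
2. cons(pair(cons(0, e), f(cons(pair(b, 0), pair(b, 0)), pair(pair(pair(m(b, 0, e), 0), 0), b))), 0)  →  cons(pair(cons(0, e), b), 0)   [R4 at 1.2]

cons(pair(cons(0, e), b), 0)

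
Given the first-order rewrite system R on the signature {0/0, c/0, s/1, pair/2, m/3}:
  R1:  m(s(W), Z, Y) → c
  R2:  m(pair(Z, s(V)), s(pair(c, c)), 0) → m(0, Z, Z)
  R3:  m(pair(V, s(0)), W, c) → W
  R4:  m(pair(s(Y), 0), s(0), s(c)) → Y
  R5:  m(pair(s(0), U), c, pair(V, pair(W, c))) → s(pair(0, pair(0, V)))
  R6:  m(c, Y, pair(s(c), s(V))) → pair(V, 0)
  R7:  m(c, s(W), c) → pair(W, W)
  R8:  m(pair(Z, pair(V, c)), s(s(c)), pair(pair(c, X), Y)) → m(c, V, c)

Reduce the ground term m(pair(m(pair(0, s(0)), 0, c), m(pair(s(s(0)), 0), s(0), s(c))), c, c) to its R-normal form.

1. m(pair(m(pair(0, s(0)), 0, c), m(pair(s(s(0)), 0), s(0), s(c))), c, c)  →  m(pair(0, m(pair(s(s(0)), 0), s(0), s(c))), c, c)   [R3 at 1.1]
2. m(pair(0, m(pair(s(s(0)), 0), s(0), s(c))), c, c)  →  m(pair(0, s(0)), c, c)   [R4 at 1.2]
3. m(pair(0, s(0)), c, c)  →  c   [R3 at ε]

c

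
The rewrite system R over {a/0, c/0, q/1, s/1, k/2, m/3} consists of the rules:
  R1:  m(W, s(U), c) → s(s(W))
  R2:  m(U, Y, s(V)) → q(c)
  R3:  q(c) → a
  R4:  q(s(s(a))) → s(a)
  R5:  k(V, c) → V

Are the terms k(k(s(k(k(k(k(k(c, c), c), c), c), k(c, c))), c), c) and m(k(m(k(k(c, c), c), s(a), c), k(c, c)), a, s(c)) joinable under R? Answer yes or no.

no — NF(t₁) = s(c), NF(t₂) = a

Reduce t₁ = k(k(s(k(k(k(k(k(c, c), c), c), c), k(c, c))), c), c):
1. k(k(s(k(k(k(k(k(c, c), c), c), c), k(c, c))), c), c)  →  k(s(k(k(k(k(k(c, c), c), c), c), k(c, c))), c)   [R5 at ε]
2. k(s(k(k(k(k(k(c, c), c), c), c), k(c, c))), c)  →  s(k(k(k(k(k(c, c), c), c), c), k(c, c)))   [R5 at ε]
3. s(k(k(k(k(k(c, c), c), c), c), k(c, c)))  →  s(k(k(k(k(c, c), c), c), k(c, c)))   [R5 at 1.1]
4. s(k(k(k(k(c, c), c), c), k(c, c)))  →  s(k(k(k(c, c), c), k(c, c)))   [R5 at 1.1]
5. s(k(k(k(c, c), c), k(c, c)))  →  s(k(k(c, c), k(c, c)))   [R5 at 1.1]
6. s(k(k(c, c), k(c, c)))  →  s(k(c, k(c, c)))   [R5 at 1.1]
7. s(k(c, k(c, c)))  →  s(k(c, c))   [R5 at 1.2]
8. s(k(c, c))  →  s(c)   [R5 at 1]

Reduce t₂ = m(k(m(k(k(c, c), c), s(a), c), k(c, c)), a, s(c)):
1. m(k(m(k(k(c, c), c), s(a), c), k(c, c)), a, s(c))  →  q(c)   [R2 at ε]
2. q(c)  →  a   [R3 at ε]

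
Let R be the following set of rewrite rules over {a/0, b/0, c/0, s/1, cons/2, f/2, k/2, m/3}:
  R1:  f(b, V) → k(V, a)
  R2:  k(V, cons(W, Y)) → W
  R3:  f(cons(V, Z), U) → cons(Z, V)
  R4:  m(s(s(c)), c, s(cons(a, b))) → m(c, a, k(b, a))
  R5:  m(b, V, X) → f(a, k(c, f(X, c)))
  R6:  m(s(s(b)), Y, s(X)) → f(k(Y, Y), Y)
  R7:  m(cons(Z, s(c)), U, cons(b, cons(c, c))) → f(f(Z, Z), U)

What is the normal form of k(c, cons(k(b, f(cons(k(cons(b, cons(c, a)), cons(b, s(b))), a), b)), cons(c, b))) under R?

1. k(c, cons(k(b, f(cons(k(cons(b, cons(c, a)), cons(b, s(b))), a), b)), cons(c, b)))  →  k(b, f(cons(k(cons(b, cons(c, a)), cons(b, s(b))), a), b))   [R2 at ε]
2. k(b, f(cons(k(cons(b, cons(c, a)), cons(b, s(b))), a), b))  →  k(b, cons(a, k(cons(b, cons(c, a)), cons(b, s(b)))))   [R3 at 2]
3. k(b, cons(a, k(cons(b, cons(c, a)), cons(b, s(b)))))  →  a   [R2 at ε]

a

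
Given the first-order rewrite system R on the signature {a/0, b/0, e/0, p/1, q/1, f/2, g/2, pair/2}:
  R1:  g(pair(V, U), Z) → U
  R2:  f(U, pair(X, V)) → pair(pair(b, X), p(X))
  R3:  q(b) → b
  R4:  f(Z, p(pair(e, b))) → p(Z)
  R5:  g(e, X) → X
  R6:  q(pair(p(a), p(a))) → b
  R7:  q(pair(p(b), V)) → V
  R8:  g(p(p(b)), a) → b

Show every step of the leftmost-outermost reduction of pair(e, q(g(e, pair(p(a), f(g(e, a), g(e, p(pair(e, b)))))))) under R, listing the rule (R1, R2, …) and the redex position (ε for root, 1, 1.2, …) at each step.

1. pair(e, q(g(e, pair(p(a), f(g(e, a), g(e, p(pair(e, b))))))))  →  pair(e, q(pair(p(a), f(g(e, a), g(e, p(pair(e, b)))))))   [R5 at 2.1]
2. pair(e, q(pair(p(a), f(g(e, a), g(e, p(pair(e, b)))))))  →  pair(e, q(pair(p(a), f(a, g(e, p(pair(e, b)))))))   [R5 at 2.1.2.1]
3. pair(e, q(pair(p(a), f(a, g(e, p(pair(e, b)))))))  →  pair(e, q(pair(p(a), f(a, p(pair(e, b))))))   [R5 at 2.1.2.2]
4. pair(e, q(pair(p(a), f(a, p(pair(e, b))))))  →  pair(e, q(pair(p(a), p(a))))   [R4 at 2.1.2]
5. pair(e, q(pair(p(a), p(a))))  →  pair(e, b)   [R6 at 2]

pair(e, b)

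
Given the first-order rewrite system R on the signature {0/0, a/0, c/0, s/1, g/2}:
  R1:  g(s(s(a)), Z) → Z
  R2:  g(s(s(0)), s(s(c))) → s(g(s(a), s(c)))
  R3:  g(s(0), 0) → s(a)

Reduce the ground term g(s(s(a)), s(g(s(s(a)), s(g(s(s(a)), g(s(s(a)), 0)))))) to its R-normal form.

1. g(s(s(a)), s(g(s(s(a)), s(g(s(s(a)), g(s(s(a)), 0))))))  →  s(g(s(s(a)), s(g(s(s(a)), g(s(s(a)), 0)))))   [R1 at ε]
2. s(g(s(s(a)), s(g(s(s(a)), g(s(s(a)), 0)))))  →  s(s(g(s(s(a)), g(s(s(a)), 0))))   [R1 at 1]
3. s(s(g(s(s(a)), g(s(s(a)), 0))))  →  s(s(g(s(s(a)), 0)))   [R1 at 1.1]
4. s(s(g(s(s(a)), 0)))  →  s(s(0))   [R1 at 1.1]

s(s(0))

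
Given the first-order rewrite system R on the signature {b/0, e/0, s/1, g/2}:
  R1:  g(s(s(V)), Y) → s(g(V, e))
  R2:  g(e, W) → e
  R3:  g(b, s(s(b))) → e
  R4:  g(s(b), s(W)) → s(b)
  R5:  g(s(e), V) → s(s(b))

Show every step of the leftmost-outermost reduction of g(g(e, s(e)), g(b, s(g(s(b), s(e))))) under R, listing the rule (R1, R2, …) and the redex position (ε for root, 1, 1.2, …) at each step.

1. g(g(e, s(e)), g(b, s(g(s(b), s(e)))))  →  g(e, g(b, s(g(s(b), s(e)))))   [R2 at 1]
2. g(e, g(b, s(g(s(b), s(e)))))  →  e   [R2 at ε]

e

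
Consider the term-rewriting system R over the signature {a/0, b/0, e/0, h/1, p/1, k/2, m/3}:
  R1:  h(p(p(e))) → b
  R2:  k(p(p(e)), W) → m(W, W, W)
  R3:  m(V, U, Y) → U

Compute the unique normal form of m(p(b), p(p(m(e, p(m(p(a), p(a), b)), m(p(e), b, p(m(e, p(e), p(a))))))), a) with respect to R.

p(p(p(p(a))))

1. m(p(b), p(p(m(e, p(m(p(a), p(a), b)), m(p(e), b, p(m(e, p(e), p(a))))))), a)  →  p(p(m(e, p(m(p(a), p(a), b)), m(p(e), b, p(m(e, p(e), p(a)))))))   [R3 at ε]
2. p(p(m(e, p(m(p(a), p(a), b)), m(p(e), b, p(m(e, p(e), p(a)))))))  →  p(p(p(m(p(a), p(a), b))))   [R3 at 1.1]
3. p(p(p(m(p(a), p(a), b))))  →  p(p(p(p(a))))   [R3 at 1.1.1]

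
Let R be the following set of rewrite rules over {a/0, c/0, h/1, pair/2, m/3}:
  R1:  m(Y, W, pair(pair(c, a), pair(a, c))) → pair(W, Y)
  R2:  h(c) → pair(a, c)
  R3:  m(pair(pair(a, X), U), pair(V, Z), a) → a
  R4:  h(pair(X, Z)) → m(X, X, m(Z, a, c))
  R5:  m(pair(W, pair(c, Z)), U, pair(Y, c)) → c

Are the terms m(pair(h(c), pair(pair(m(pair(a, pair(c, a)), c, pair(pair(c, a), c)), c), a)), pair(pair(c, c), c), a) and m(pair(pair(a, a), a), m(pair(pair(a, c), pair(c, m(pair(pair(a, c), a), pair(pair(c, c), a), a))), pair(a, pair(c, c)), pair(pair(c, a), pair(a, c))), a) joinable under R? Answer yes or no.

yes — NF(t₁) = a, NF(t₂) = a

Reduce t₁ = m(pair(h(c), pair(pair(m(pair(a, pair(c, a)), c, pair(pair(c, a), c)), c), a)), pair(pair(c, c), c), a):
1. m(pair(h(c), pair(pair(m(pair(a, pair(c, a)), c, pair(pair(c, a), c)), c), a)), pair(pair(c, c), c), a)  →  m(pair(pair(a, c), pair(pair(m(pair(a, pair(c, a)), c, pair(pair(c, a), c)), c), a)), pair(pair(c, c), c), a)   [R2 at 1.1]
2. m(pair(pair(a, c), pair(pair(m(pair(a, pair(c, a)), c, pair(pair(c, a), c)), c), a)), pair(pair(c, c), c), a)  →  a   [R3 at ε]

Reduce t₂ = m(pair(pair(a, a), a), m(pair(pair(a, c), pair(c, m(pair(pair(a, c), a), pair(pair(c, c), a), a))), pair(a, pair(c, c)), pair(pair(c, a), pair(a, c))), a):
1. m(pair(pair(a, a), a), m(pair(pair(a, c), pair(c, m(pair(pair(a, c), a), pair(pair(c, c), a), a))), pair(a, pair(c, c)), pair(pair(c, a), pair(a, c))), a)  →  m(pair(pair(a, a), a), pair(pair(a, pair(c, c)), pair(pair(a, c), pair(c, m(pair(pair(a, c), a), pair(pair(c, c), a), a)))), a)   [R1 at 2]
2. m(pair(pair(a, a), a), pair(pair(a, pair(c, c)), pair(pair(a, c), pair(c, m(pair(pair(a, c), a), pair(pair(c, c), a), a)))), a)  →  a   [R3 at ε]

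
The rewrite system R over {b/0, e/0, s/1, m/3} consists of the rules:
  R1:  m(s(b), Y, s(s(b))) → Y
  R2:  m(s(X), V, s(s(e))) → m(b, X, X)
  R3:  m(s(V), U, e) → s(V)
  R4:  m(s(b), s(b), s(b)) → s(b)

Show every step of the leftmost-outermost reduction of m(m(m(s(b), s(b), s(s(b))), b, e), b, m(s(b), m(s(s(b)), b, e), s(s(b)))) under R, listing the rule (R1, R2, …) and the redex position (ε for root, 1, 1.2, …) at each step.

1. m(m(m(s(b), s(b), s(s(b))), b, e), b, m(s(b), m(s(s(b)), b, e), s(s(b))))  →  m(m(s(b), b, e), b, m(s(b), m(s(s(b)), b, e), s(s(b))))   [R1 at 1.1]
2. m(m(s(b), b, e), b, m(s(b), m(s(s(b)), b, e), s(s(b))))  →  m(s(b), b, m(s(b), m(s(s(b)), b, e), s(s(b))))   [R3 at 1]
3. m(s(b), b, m(s(b), m(s(s(b)), b, e), s(s(b))))  →  m(s(b), b, m(s(s(b)), b, e))   [R1 at 3]
4. m(s(b), b, m(s(s(b)), b, e))  →  m(s(b), b, s(s(b)))   [R3 at 3]
5. m(s(b), b, s(s(b)))  →  b   [R1 at ε]

b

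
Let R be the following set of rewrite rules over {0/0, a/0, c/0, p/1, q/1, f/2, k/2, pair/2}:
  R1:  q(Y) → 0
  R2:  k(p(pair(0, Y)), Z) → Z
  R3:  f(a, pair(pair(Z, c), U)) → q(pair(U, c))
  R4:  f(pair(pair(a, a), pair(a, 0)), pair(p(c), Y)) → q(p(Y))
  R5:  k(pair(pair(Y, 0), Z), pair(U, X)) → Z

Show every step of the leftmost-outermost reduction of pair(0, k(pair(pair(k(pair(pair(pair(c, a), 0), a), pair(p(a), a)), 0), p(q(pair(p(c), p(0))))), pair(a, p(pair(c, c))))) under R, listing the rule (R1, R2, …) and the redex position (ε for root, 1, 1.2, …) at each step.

pair(0, p(0))

1. pair(0, k(pair(pair(k(pair(pair(pair(c, a), 0), a), pair(p(a), a)), 0), p(q(pair(p(c), p(0))))), pair(a, p(pair(c, c)))))  →  pair(0, p(q(pair(p(c), p(0)))))   [R5 at 2]
2. pair(0, p(q(pair(p(c), p(0)))))  →  pair(0, p(0))   [R1 at 2.1]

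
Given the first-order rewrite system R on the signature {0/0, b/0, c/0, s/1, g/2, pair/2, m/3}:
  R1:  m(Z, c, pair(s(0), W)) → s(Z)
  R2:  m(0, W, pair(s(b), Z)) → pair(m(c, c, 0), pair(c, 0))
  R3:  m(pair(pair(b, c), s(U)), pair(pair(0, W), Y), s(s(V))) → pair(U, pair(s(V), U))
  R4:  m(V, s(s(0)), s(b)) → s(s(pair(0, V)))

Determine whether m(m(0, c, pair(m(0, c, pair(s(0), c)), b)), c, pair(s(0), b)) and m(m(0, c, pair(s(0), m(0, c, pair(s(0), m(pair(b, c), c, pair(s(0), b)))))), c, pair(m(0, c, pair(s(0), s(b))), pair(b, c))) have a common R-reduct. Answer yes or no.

yes — NF(t₁) = s(s(0)), NF(t₂) = s(s(0))

Reduce t₁ = m(m(0, c, pair(m(0, c, pair(s(0), c)), b)), c, pair(s(0), b)):
1. m(m(0, c, pair(m(0, c, pair(s(0), c)), b)), c, pair(s(0), b))  →  s(m(0, c, pair(m(0, c, pair(s(0), c)), b)))   [R1 at ε]
2. s(m(0, c, pair(m(0, c, pair(s(0), c)), b)))  →  s(m(0, c, pair(s(0), b)))   [R1 at 1.3.1]
3. s(m(0, c, pair(s(0), b)))  →  s(s(0))   [R1 at 1]

Reduce t₂ = m(m(0, c, pair(s(0), m(0, c, pair(s(0), m(pair(b, c), c, pair(s(0), b)))))), c, pair(m(0, c, pair(s(0), s(b))), pair(b, c))):
1. m(m(0, c, pair(s(0), m(0, c, pair(s(0), m(pair(b, c), c, pair(s(0), b)))))), c, pair(m(0, c, pair(s(0), s(b))), pair(b, c)))  →  m(s(0), c, pair(m(0, c, pair(s(0), s(b))), pair(b, c)))   [R1 at 1]
2. m(s(0), c, pair(m(0, c, pair(s(0), s(b))), pair(b, c)))  →  m(s(0), c, pair(s(0), pair(b, c)))   [R1 at 3.1]
3. m(s(0), c, pair(s(0), pair(b, c)))  →  s(s(0))   [R1 at ε]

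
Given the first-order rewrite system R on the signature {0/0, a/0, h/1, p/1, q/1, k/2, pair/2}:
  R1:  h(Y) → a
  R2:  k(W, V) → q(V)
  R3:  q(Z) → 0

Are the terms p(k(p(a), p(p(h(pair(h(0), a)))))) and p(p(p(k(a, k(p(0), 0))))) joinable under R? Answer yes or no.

no — NF(t₁) = p(0), NF(t₂) = p(p(p(0)))

Reduce t₁ = p(k(p(a), p(p(h(pair(h(0), a)))))):
1. p(k(p(a), p(p(h(pair(h(0), a))))))  →  p(q(p(p(h(pair(h(0), a))))))   [R2 at 1]
2. p(q(p(p(h(pair(h(0), a))))))  →  p(0)   [R3 at 1]

Reduce t₂ = p(p(p(k(a, k(p(0), 0))))):
1. p(p(p(k(a, k(p(0), 0)))))  →  p(p(p(q(k(p(0), 0)))))   [R2 at 1.1.1]
2. p(p(p(q(k(p(0), 0)))))  →  p(p(p(0)))   [R3 at 1.1.1]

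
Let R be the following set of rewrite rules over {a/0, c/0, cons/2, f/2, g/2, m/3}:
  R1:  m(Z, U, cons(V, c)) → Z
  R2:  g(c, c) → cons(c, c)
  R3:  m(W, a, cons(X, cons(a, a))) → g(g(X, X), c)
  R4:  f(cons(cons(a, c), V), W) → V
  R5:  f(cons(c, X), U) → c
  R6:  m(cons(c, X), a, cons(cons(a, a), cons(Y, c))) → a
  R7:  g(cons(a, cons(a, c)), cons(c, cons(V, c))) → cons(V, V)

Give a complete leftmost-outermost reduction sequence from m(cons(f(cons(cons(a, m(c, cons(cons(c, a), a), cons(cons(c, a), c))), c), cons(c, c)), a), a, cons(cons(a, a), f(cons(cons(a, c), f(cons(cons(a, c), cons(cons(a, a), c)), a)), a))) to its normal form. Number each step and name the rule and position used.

a

1. m(cons(f(cons(cons(a, m(c, cons(cons(c, a), a), cons(cons(c, a), c))), c), cons(c, c)), a), a, cons(cons(a, a), f(cons(cons(a, c), f(cons(cons(a, c), cons(cons(a, a), c)), a)), a)))  →  m(cons(f(cons(cons(a, c), c), cons(c, c)), a), a, cons(cons(a, a), f(cons(cons(a, c), f(cons(cons(a, c), cons(cons(a, a), c)), a)), a)))   [R1 at 1.1.1.1.2]
2. m(cons(f(cons(cons(a, c), c), cons(c, c)), a), a, cons(cons(a, a), f(cons(cons(a, c), f(cons(cons(a, c), cons(cons(a, a), c)), a)), a)))  →  m(cons(c, a), a, cons(cons(a, a), f(cons(cons(a, c), f(cons(cons(a, c), cons(cons(a, a), c)), a)), a)))   [R4 at 1.1]
3. m(cons(c, a), a, cons(cons(a, a), f(cons(cons(a, c), f(cons(cons(a, c), cons(cons(a, a), c)), a)), a)))  →  m(cons(c, a), a, cons(cons(a, a), f(cons(cons(a, c), cons(cons(a, a), c)), a)))   [R4 at 3.2]
4. m(cons(c, a), a, cons(cons(a, a), f(cons(cons(a, c), cons(cons(a, a), c)), a)))  →  m(cons(c, a), a, cons(cons(a, a), cons(cons(a, a), c)))   [R4 at 3.2]
5. m(cons(c, a), a, cons(cons(a, a), cons(cons(a, a), c)))  →  a   [R6 at ε]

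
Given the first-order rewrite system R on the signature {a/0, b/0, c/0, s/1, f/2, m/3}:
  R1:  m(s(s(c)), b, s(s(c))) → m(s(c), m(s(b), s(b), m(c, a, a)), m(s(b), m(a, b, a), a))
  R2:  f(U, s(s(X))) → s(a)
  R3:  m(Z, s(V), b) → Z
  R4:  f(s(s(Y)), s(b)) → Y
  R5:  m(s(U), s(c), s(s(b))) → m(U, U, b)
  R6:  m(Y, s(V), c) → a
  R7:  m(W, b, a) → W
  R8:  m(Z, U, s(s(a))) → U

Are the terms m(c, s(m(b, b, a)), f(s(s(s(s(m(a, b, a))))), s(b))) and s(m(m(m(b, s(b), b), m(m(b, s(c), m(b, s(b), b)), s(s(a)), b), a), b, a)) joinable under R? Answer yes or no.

yes — NF(t₁) = s(b), NF(t₂) = s(b)

Reduce t₁ = m(c, s(m(b, b, a)), f(s(s(s(s(m(a, b, a))))), s(b))):
1. m(c, s(m(b, b, a)), f(s(s(s(s(m(a, b, a))))), s(b)))  →  m(c, s(b), f(s(s(s(s(m(a, b, a))))), s(b)))   [R7 at 2.1]
2. m(c, s(b), f(s(s(s(s(m(a, b, a))))), s(b)))  →  m(c, s(b), s(s(m(a, b, a))))   [R4 at 3]
3. m(c, s(b), s(s(m(a, b, a))))  →  m(c, s(b), s(s(a)))   [R7 at 3.1.1]
4. m(c, s(b), s(s(a)))  →  s(b)   [R8 at ε]

Reduce t₂ = s(m(m(m(b, s(b), b), m(m(b, s(c), m(b, s(b), b)), s(s(a)), b), a), b, a)):
1. s(m(m(m(b, s(b), b), m(m(b, s(c), m(b, s(b), b)), s(s(a)), b), a), b, a))  →  s(m(m(b, s(b), b), m(m(b, s(c), m(b, s(b), b)), s(s(a)), b), a))   [R7 at 1]
2. s(m(m(b, s(b), b), m(m(b, s(c), m(b, s(b), b)), s(s(a)), b), a))  →  s(m(b, m(m(b, s(c), m(b, s(b), b)), s(s(a)), b), a))   [R3 at 1.1]
3. s(m(b, m(m(b, s(c), m(b, s(b), b)), s(s(a)), b), a))  →  s(m(b, m(b, s(c), m(b, s(b), b)), a))   [R3 at 1.2]
4. s(m(b, m(b, s(c), m(b, s(b), b)), a))  →  s(m(b, m(b, s(c), b), a))   [R3 at 1.2.3]
5. s(m(b, m(b, s(c), b), a))  →  s(m(b, b, a))   [R3 at 1.2]
6. s(m(b, b, a))  →  s(b)   [R7 at 1]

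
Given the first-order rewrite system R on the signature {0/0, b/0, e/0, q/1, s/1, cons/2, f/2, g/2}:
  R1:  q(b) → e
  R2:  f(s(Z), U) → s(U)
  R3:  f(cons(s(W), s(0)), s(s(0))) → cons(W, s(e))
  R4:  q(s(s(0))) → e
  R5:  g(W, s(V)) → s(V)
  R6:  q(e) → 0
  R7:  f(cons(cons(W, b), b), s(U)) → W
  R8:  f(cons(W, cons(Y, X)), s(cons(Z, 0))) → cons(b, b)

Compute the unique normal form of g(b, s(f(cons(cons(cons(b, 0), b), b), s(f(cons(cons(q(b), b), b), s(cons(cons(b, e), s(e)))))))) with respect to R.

1. g(b, s(f(cons(cons(cons(b, 0), b), b), s(f(cons(cons(q(b), b), b), s(cons(cons(b, e), s(e))))))))  →  s(f(cons(cons(cons(b, 0), b), b), s(f(cons(cons(q(b), b), b), s(cons(cons(b, e), s(e)))))))   [R5 at ε]
2. s(f(cons(cons(cons(b, 0), b), b), s(f(cons(cons(q(b), b), b), s(cons(cons(b, e), s(e)))))))  →  s(cons(b, 0))   [R7 at 1]

s(cons(b, 0))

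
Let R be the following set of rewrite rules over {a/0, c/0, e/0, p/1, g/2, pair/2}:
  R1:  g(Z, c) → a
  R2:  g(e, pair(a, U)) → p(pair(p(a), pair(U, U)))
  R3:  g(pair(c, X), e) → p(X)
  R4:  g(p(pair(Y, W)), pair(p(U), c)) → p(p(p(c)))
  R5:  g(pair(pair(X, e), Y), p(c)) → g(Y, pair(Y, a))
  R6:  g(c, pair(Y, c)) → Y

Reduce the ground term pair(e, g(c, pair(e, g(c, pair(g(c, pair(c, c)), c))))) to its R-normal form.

1. pair(e, g(c, pair(e, g(c, pair(g(c, pair(c, c)), c)))))  →  pair(e, g(c, pair(e, g(c, pair(c, c)))))   [R6 at 2.2.2]
2. pair(e, g(c, pair(e, g(c, pair(c, c)))))  →  pair(e, g(c, pair(e, c)))   [R6 at 2.2.2]
3. pair(e, g(c, pair(e, c)))  →  pair(e, e)   [R6 at 2]

pair(e, e)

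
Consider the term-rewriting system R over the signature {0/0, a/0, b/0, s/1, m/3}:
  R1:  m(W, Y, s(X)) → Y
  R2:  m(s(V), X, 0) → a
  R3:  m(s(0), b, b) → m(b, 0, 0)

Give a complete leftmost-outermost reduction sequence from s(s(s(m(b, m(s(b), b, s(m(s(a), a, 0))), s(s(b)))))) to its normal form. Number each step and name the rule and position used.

s(s(s(b)))

1. s(s(s(m(b, m(s(b), b, s(m(s(a), a, 0))), s(s(b))))))  →  s(s(s(m(s(b), b, s(m(s(a), a, 0))))))   [R1 at 1.1.1]
2. s(s(s(m(s(b), b, s(m(s(a), a, 0))))))  →  s(s(s(b)))   [R1 at 1.1.1]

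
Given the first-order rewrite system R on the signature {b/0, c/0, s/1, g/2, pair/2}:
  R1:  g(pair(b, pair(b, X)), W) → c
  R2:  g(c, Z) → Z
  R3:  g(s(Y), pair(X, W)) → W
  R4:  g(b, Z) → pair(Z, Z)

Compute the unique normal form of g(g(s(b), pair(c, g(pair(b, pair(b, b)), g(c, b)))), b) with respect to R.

b

1. g(g(s(b), pair(c, g(pair(b, pair(b, b)), g(c, b)))), b)  →  g(g(pair(b, pair(b, b)), g(c, b)), b)   [R3 at 1]
2. g(g(pair(b, pair(b, b)), g(c, b)), b)  →  g(c, b)   [R1 at 1]
3. g(c, b)  →  b   [R2 at ε]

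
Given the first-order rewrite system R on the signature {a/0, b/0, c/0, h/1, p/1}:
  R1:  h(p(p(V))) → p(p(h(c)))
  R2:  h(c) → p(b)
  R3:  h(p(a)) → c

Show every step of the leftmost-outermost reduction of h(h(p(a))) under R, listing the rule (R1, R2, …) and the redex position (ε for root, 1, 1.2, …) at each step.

1. h(h(p(a)))  →  h(c)   [R3 at 1]
2. h(c)  →  p(b)   [R2 at ε]

p(b)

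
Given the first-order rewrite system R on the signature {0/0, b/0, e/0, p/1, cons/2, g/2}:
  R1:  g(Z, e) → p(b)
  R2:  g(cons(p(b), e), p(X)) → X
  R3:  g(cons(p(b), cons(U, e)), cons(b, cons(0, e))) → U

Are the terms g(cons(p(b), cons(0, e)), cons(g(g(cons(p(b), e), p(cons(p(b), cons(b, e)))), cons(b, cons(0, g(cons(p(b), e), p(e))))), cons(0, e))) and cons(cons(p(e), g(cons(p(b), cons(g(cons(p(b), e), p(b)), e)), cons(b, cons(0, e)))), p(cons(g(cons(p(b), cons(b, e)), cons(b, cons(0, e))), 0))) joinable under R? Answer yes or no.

no — NF(t₁) = 0, NF(t₂) = cons(cons(p(e), b), p(cons(b, 0)))

Reduce t₁ = g(cons(p(b), cons(0, e)), cons(g(g(cons(p(b), e), p(cons(p(b), cons(b, e)))), cons(b, cons(0, g(cons(p(b), e), p(e))))), cons(0, e))):
1. g(cons(p(b), cons(0, e)), cons(g(g(cons(p(b), e), p(cons(p(b), cons(b, e)))), cons(b, cons(0, g(cons(p(b), e), p(e))))), cons(0, e)))  →  g(cons(p(b), cons(0, e)), cons(g(cons(p(b), cons(b, e)), cons(b, cons(0, g(cons(p(b), e), p(e))))), cons(0, e)))   [R2 at 2.1.1]
2. g(cons(p(b), cons(0, e)), cons(g(cons(p(b), cons(b, e)), cons(b, cons(0, g(cons(p(b), e), p(e))))), cons(0, e)))  →  g(cons(p(b), cons(0, e)), cons(g(cons(p(b), cons(b, e)), cons(b, cons(0, e))), cons(0, e)))   [R2 at 2.1.2.2.2]
3. g(cons(p(b), cons(0, e)), cons(g(cons(p(b), cons(b, e)), cons(b, cons(0, e))), cons(0, e)))  →  g(cons(p(b), cons(0, e)), cons(b, cons(0, e)))   [R3 at 2.1]
4. g(cons(p(b), cons(0, e)), cons(b, cons(0, e)))  →  0   [R3 at ε]

Reduce t₂ = cons(cons(p(e), g(cons(p(b), cons(g(cons(p(b), e), p(b)), e)), cons(b, cons(0, e)))), p(cons(g(cons(p(b), cons(b, e)), cons(b, cons(0, e))), 0))):
1. cons(cons(p(e), g(cons(p(b), cons(g(cons(p(b), e), p(b)), e)), cons(b, cons(0, e)))), p(cons(g(cons(p(b), cons(b, e)), cons(b, cons(0, e))), 0)))  →  cons(cons(p(e), g(cons(p(b), e), p(b))), p(cons(g(cons(p(b), cons(b, e)), cons(b, cons(0, e))), 0)))   [R3 at 1.2]
2. cons(cons(p(e), g(cons(p(b), e), p(b))), p(cons(g(cons(p(b), cons(b, e)), cons(b, cons(0, e))), 0)))  →  cons(cons(p(e), b), p(cons(g(cons(p(b), cons(b, e)), cons(b, cons(0, e))), 0)))   [R2 at 1.2]
3. cons(cons(p(e), b), p(cons(g(cons(p(b), cons(b, e)), cons(b, cons(0, e))), 0)))  →  cons(cons(p(e), b), p(cons(b, 0)))   [R3 at 2.1.1]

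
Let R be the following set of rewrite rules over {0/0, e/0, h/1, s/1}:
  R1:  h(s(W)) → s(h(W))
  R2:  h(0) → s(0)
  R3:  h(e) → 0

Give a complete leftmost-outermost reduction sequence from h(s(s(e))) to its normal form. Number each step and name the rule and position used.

1. h(s(s(e)))  →  s(h(s(e)))   [R1 at ε]
2. s(h(s(e)))  →  s(s(h(e)))   [R1 at 1]
3. s(s(h(e)))  →  s(s(0))   [R3 at 1.1]

s(s(0))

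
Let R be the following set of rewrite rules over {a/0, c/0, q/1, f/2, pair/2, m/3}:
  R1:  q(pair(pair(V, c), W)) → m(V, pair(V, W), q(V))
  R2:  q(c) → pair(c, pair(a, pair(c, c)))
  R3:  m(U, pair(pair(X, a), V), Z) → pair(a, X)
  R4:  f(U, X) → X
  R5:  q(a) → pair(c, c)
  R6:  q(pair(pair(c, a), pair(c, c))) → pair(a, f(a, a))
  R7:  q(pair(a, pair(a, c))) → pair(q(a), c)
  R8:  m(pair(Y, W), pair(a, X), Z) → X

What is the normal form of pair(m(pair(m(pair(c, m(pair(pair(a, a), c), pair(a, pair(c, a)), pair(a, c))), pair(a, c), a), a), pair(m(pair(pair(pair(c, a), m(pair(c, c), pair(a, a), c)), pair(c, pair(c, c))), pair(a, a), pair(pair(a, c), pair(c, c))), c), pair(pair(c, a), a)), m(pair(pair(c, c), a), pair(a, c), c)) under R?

pair(c, c)

1. pair(m(pair(m(pair(c, m(pair(pair(a, a), c), pair(a, pair(c, a)), pair(a, c))), pair(a, c), a), a), pair(m(pair(pair(pair(c, a), m(pair(c, c), pair(a, a), c)), pair(c, pair(c, c))), pair(a, a), pair(pair(a, c), pair(c, c))), c), pair(pair(c, a), a)), m(pair(pair(c, c), a), pair(a, c), c))  →  pair(m(pair(c, a), pair(m(pair(pair(pair(c, a), m(pair(c, c), pair(a, a), c)), pair(c, pair(c, c))), pair(a, a), pair(pair(a, c), pair(c, c))), c), pair(pair(c, a), a)), m(pair(pair(c, c), a), pair(a, c), c))   [R8 at 1.1.1]
2. pair(m(pair(c, a), pair(m(pair(pair(pair(c, a), m(pair(c, c), pair(a, a), c)), pair(c, pair(c, c))), pair(a, a), pair(pair(a, c), pair(c, c))), c), pair(pair(c, a), a)), m(pair(pair(c, c), a), pair(a, c), c))  →  pair(m(pair(c, a), pair(a, c), pair(pair(c, a), a)), m(pair(pair(c, c), a), pair(a, c), c))   [R8 at 1.2.1]
3. pair(m(pair(c, a), pair(a, c), pair(pair(c, a), a)), m(pair(pair(c, c), a), pair(a, c), c))  →  pair(c, m(pair(pair(c, c), a), pair(a, c), c))   [R8 at 1]
4. pair(c, m(pair(pair(c, c), a), pair(a, c), c))  →  pair(c, c)   [R8 at 2]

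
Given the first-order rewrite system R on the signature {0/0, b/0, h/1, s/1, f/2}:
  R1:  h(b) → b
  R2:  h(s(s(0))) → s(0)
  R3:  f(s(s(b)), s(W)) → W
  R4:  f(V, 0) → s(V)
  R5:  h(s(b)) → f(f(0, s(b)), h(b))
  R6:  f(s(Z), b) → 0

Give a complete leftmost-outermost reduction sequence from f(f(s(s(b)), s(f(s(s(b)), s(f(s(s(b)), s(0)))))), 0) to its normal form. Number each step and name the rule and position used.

1. f(f(s(s(b)), s(f(s(s(b)), s(f(s(s(b)), s(0)))))), 0)  →  s(f(s(s(b)), s(f(s(s(b)), s(f(s(s(b)), s(0)))))))   [R4 at ε]
2. s(f(s(s(b)), s(f(s(s(b)), s(f(s(s(b)), s(0)))))))  →  s(f(s(s(b)), s(f(s(s(b)), s(0)))))   [R3 at 1]
3. s(f(s(s(b)), s(f(s(s(b)), s(0)))))  →  s(f(s(s(b)), s(0)))   [R3 at 1]
4. s(f(s(s(b)), s(0)))  →  s(0)   [R3 at 1]

s(0)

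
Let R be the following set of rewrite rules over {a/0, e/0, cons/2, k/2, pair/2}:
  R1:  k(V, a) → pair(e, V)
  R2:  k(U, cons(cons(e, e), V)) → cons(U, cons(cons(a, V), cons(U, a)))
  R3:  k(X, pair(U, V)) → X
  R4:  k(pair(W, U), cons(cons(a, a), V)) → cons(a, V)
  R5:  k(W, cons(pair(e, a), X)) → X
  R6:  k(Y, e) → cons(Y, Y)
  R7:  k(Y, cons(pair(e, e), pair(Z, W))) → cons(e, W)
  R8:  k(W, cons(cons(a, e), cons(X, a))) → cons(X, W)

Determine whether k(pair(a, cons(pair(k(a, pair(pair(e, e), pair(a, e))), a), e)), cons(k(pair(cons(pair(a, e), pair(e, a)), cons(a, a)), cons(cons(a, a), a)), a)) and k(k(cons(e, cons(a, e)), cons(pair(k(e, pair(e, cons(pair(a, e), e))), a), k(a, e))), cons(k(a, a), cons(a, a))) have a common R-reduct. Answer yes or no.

yes — NF(t₁) = cons(a, a), NF(t₂) = cons(a, a)

Reduce t₁ = k(pair(a, cons(pair(k(a, pair(pair(e, e), pair(a, e))), a), e)), cons(k(pair(cons(pair(a, e), pair(e, a)), cons(a, a)), cons(cons(a, a), a)), a)):
1. k(pair(a, cons(pair(k(a, pair(pair(e, e), pair(a, e))), a), e)), cons(k(pair(cons(pair(a, e), pair(e, a)), cons(a, a)), cons(cons(a, a), a)), a))  →  k(pair(a, cons(pair(a, a), e)), cons(k(pair(cons(pair(a, e), pair(e, a)), cons(a, a)), cons(cons(a, a), a)), a))   [R3 at 1.2.1.1]
2. k(pair(a, cons(pair(a, a), e)), cons(k(pair(cons(pair(a, e), pair(e, a)), cons(a, a)), cons(cons(a, a), a)), a))  →  k(pair(a, cons(pair(a, a), e)), cons(cons(a, a), a))   [R4 at 2.1]
3. k(pair(a, cons(pair(a, a), e)), cons(cons(a, a), a))  →  cons(a, a)   [R4 at ε]

Reduce t₂ = k(k(cons(e, cons(a, e)), cons(pair(k(e, pair(e, cons(pair(a, e), e))), a), k(a, e))), cons(k(a, a), cons(a, a))):
1. k(k(cons(e, cons(a, e)), cons(pair(k(e, pair(e, cons(pair(a, e), e))), a), k(a, e))), cons(k(a, a), cons(a, a)))  →  k(k(cons(e, cons(a, e)), cons(pair(e, a), k(a, e))), cons(k(a, a), cons(a, a)))   [R3 at 1.2.1.1]
2. k(k(cons(e, cons(a, e)), cons(pair(e, a), k(a, e))), cons(k(a, a), cons(a, a)))  →  k(k(a, e), cons(k(a, a), cons(a, a)))   [R5 at 1]
3. k(k(a, e), cons(k(a, a), cons(a, a)))  →  k(cons(a, a), cons(k(a, a), cons(a, a)))   [R6 at 1]
4. k(cons(a, a), cons(k(a, a), cons(a, a)))  →  k(cons(a, a), cons(pair(e, a), cons(a, a)))   [R1 at 2.1]
5. k(cons(a, a), cons(pair(e, a), cons(a, a)))  →  cons(a, a)   [R5 at ε]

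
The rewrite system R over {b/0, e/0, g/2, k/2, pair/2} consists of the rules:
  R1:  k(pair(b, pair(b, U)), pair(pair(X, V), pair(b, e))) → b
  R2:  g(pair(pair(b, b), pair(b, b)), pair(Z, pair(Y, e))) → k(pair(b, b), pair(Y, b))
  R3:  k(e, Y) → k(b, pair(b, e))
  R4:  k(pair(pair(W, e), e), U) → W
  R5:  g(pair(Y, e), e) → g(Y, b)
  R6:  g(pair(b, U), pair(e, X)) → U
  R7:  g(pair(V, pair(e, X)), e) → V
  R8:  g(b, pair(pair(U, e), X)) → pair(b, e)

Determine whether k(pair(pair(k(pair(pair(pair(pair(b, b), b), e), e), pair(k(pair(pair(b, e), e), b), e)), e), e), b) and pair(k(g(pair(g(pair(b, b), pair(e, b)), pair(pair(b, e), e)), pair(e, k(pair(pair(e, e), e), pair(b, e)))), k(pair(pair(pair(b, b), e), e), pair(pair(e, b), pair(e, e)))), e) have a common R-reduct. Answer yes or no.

Reduce t₁ = k(pair(pair(k(pair(pair(pair(pair(b, b), b), e), e), pair(k(pair(pair(b, e), e), b), e)), e), e), b):
1. k(pair(pair(k(pair(pair(pair(pair(b, b), b), e), e), pair(k(pair(pair(b, e), e), b), e)), e), e), b)  →  k(pair(pair(pair(pair(b, b), b), e), e), pair(k(pair(pair(b, e), e), b), e))   [R4 at ε]
2. k(pair(pair(pair(pair(b, b), b), e), e), pair(k(pair(pair(b, e), e), b), e))  →  pair(pair(b, b), b)   [R4 at ε]

Reduce t₂ = pair(k(g(pair(g(pair(b, b), pair(e, b)), pair(pair(b, e), e)), pair(e, k(pair(pair(e, e), e), pair(b, e)))), k(pair(pair(pair(b, b), e), e), pair(pair(e, b), pair(e, e)))), e):
1. pair(k(g(pair(g(pair(b, b), pair(e, b)), pair(pair(b, e), e)), pair(e, k(pair(pair(e, e), e), pair(b, e)))), k(pair(pair(pair(b, b), e), e), pair(pair(e, b), pair(e, e)))), e)  →  pair(k(g(pair(b, pair(pair(b, e), e)), pair(e, k(pair(pair(e, e), e), pair(b, e)))), k(pair(pair(pair(b, b), e), e), pair(pair(e, b), pair(e, e)))), e)   [R6 at 1.1.1.1]
2. pair(k(g(pair(b, pair(pair(b, e), e)), pair(e, k(pair(pair(e, e), e), pair(b, e)))), k(pair(pair(pair(b, b), e), e), pair(pair(e, b), pair(e, e)))), e)  →  pair(k(pair(pair(b, e), e), k(pair(pair(pair(b, b), e), e), pair(pair(e, b), pair(e, e)))), e)   [R6 at 1.1]
3. pair(k(pair(pair(b, e), e), k(pair(pair(pair(b, b), e), e), pair(pair(e, b), pair(e, e)))), e)  →  pair(b, e)   [R4 at 1]

no — NF(t₁) = pair(pair(b, b), b), NF(t₂) = pair(b, e)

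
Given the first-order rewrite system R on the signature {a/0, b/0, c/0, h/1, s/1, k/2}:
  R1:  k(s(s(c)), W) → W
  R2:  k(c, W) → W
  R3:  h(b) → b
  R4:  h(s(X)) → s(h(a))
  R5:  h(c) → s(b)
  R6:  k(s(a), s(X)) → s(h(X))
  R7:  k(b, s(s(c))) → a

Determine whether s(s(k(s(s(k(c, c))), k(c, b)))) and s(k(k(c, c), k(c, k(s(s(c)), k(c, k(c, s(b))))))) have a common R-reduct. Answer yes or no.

yes — NF(t₁) = s(s(b)), NF(t₂) = s(s(b))

Reduce t₁ = s(s(k(s(s(k(c, c))), k(c, b)))):
1. s(s(k(s(s(k(c, c))), k(c, b))))  →  s(s(k(s(s(c)), k(c, b))))   [R2 at 1.1.1.1.1]
2. s(s(k(s(s(c)), k(c, b))))  →  s(s(k(c, b)))   [R1 at 1.1]
3. s(s(k(c, b)))  →  s(s(b))   [R2 at 1.1]

Reduce t₂ = s(k(k(c, c), k(c, k(s(s(c)), k(c, k(c, s(b))))))):
1. s(k(k(c, c), k(c, k(s(s(c)), k(c, k(c, s(b)))))))  →  s(k(c, k(c, k(s(s(c)), k(c, k(c, s(b)))))))   [R2 at 1.1]
2. s(k(c, k(c, k(s(s(c)), k(c, k(c, s(b)))))))  →  s(k(c, k(s(s(c)), k(c, k(c, s(b))))))   [R2 at 1]
3. s(k(c, k(s(s(c)), k(c, k(c, s(b))))))  →  s(k(s(s(c)), k(c, k(c, s(b)))))   [R2 at 1]
4. s(k(s(s(c)), k(c, k(c, s(b)))))  →  s(k(c, k(c, s(b))))   [R1 at 1]
5. s(k(c, k(c, s(b))))  →  s(k(c, s(b)))   [R2 at 1]
6. s(k(c, s(b)))  →  s(s(b))   [R2 at 1]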